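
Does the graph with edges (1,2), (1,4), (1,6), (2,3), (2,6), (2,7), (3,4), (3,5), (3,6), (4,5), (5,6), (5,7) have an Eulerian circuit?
No (2 vertices have odd degree: {1, 4}; Eulerian circuit requires 0)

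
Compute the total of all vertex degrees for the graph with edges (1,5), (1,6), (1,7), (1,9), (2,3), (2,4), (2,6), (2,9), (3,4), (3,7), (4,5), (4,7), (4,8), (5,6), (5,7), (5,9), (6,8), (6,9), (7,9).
38 (handshake: sum of degrees = 2|E| = 2 x 19 = 38)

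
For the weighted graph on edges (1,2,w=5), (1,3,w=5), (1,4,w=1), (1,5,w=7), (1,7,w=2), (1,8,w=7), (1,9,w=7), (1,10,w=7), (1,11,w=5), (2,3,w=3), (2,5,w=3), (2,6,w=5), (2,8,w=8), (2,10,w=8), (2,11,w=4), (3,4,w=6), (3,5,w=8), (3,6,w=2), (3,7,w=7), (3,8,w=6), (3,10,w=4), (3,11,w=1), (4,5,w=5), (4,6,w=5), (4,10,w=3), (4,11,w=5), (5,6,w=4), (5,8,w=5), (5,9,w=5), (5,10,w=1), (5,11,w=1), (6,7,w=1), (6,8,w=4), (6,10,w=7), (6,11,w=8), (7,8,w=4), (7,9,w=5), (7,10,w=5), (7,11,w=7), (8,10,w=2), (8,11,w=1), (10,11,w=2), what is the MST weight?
18 (MST edges: (1,4,w=1), (1,7,w=2), (2,3,w=3), (3,6,w=2), (3,11,w=1), (5,9,w=5), (5,10,w=1), (5,11,w=1), (6,7,w=1), (8,11,w=1); sum of weights 1 + 2 + 3 + 2 + 1 + 5 + 1 + 1 + 1 + 1 = 18)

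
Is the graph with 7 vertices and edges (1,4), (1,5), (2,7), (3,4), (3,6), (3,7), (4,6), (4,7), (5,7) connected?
Yes (BFS from 1 visits [1, 4, 5, 3, 6, 7, 2] — all 7 vertices reached)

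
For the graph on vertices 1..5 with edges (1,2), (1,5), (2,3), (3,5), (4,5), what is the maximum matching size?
2 (matching: (2,3), (4,5); upper bound floor(n/2) = floor(5/2) = 2)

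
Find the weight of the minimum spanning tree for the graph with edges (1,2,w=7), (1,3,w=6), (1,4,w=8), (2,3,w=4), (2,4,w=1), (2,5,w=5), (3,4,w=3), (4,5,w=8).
15 (MST edges: (1,3,w=6), (2,4,w=1), (2,5,w=5), (3,4,w=3); sum of weights 6 + 1 + 5 + 3 = 15)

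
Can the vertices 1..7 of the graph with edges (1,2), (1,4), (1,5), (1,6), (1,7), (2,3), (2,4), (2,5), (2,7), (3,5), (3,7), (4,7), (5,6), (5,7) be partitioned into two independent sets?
No (odd cycle of length 3: 5 -> 1 -> 2 -> 5)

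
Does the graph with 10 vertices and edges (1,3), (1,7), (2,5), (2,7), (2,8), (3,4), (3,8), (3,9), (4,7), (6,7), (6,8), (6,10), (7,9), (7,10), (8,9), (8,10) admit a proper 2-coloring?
No (odd cycle of length 5: 8 -> 3 -> 1 -> 7 -> 10 -> 8)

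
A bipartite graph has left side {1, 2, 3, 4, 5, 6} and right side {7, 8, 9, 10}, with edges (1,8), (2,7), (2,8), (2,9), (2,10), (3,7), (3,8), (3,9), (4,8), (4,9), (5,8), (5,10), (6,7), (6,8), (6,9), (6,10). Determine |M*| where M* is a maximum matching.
4 (matching: (1,8), (2,10), (3,9), (6,7); upper bound min(|L|,|R|) = min(6,4) = 4)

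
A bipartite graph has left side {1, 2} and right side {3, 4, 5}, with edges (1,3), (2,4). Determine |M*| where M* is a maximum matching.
2 (matching: (1,3), (2,4); upper bound min(|L|,|R|) = min(2,3) = 2)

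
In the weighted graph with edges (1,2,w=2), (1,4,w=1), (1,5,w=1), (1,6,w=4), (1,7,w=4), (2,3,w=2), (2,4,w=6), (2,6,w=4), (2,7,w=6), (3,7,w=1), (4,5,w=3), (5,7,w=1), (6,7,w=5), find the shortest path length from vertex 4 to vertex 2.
3 (path: 4 -> 1 -> 2; weights 1 + 2 = 3)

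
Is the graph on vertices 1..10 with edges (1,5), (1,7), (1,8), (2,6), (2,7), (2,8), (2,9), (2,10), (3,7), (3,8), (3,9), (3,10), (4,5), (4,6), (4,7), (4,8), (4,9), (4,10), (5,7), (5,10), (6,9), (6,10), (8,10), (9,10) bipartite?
No (odd cycle of length 3: 5 -> 1 -> 7 -> 5)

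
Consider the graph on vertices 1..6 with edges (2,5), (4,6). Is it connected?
No, it has 4 components: {1}, {2, 5}, {3}, {4, 6}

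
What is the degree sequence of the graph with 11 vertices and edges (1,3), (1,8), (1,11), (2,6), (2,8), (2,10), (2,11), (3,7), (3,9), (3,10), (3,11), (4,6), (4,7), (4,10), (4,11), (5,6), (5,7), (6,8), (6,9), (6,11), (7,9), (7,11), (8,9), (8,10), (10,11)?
[7, 6, 5, 5, 5, 5, 4, 4, 4, 3, 2] (degrees: deg(1)=3, deg(2)=4, deg(3)=5, deg(4)=4, deg(5)=2, deg(6)=6, deg(7)=5, deg(8)=5, deg(9)=4, deg(10)=5, deg(11)=7)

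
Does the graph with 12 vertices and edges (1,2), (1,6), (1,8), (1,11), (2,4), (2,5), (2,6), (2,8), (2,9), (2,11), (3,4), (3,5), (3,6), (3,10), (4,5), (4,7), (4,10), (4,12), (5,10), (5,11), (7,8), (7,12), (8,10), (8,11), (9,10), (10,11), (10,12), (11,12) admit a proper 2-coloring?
No (odd cycle of length 3: 11 -> 1 -> 2 -> 11)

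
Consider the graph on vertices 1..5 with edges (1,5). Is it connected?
No, it has 4 components: {1, 5}, {2}, {3}, {4}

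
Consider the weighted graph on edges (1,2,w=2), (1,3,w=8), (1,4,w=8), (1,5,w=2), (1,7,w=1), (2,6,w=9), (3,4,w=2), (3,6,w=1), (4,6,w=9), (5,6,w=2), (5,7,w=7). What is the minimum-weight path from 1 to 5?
2 (path: 1 -> 5; weights 2 = 2)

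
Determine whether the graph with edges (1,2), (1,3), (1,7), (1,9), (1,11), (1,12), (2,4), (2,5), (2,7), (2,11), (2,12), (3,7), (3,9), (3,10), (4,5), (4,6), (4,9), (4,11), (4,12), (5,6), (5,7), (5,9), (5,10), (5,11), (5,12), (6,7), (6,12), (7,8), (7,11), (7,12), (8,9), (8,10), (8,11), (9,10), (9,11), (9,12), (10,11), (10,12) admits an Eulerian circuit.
Yes (the graph is connected and all 12 vertices have even degree)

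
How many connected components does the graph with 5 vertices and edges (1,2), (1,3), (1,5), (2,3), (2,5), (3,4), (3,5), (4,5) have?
1 (components: {1, 2, 3, 4, 5})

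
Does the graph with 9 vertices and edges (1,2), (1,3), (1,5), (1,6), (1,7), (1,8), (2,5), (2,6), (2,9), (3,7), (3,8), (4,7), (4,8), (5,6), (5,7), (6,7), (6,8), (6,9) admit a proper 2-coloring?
No (odd cycle of length 3: 8 -> 1 -> 6 -> 8)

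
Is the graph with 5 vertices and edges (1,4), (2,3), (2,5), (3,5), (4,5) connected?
Yes (BFS from 1 visits [1, 4, 5, 2, 3] — all 5 vertices reached)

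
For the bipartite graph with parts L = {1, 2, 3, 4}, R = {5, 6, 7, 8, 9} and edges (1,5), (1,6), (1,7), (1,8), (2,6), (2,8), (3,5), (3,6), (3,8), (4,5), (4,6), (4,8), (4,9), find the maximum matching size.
4 (matching: (1,7), (2,8), (3,6), (4,9); upper bound min(|L|,|R|) = min(4,5) = 4)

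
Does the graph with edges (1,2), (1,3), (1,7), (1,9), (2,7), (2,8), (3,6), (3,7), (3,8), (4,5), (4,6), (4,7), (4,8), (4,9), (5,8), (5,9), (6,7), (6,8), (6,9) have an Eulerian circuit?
No (6 vertices have odd degree: {2, 4, 5, 6, 7, 8}; Eulerian circuit requires 0)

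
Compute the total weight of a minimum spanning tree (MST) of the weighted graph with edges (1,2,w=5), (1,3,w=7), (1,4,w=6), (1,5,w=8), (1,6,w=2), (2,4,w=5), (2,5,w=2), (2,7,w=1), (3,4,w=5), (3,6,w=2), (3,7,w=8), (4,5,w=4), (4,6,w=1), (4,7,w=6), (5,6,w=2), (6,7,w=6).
10 (MST edges: (1,6,w=2), (2,5,w=2), (2,7,w=1), (3,6,w=2), (4,6,w=1), (5,6,w=2); sum of weights 2 + 2 + 1 + 2 + 1 + 2 = 10)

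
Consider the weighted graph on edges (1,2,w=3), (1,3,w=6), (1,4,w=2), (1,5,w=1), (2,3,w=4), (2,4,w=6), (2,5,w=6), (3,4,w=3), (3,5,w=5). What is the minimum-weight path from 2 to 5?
4 (path: 2 -> 1 -> 5; weights 3 + 1 = 4)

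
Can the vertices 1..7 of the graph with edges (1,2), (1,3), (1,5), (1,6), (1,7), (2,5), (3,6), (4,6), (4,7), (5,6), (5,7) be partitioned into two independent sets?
No (odd cycle of length 3: 3 -> 1 -> 6 -> 3)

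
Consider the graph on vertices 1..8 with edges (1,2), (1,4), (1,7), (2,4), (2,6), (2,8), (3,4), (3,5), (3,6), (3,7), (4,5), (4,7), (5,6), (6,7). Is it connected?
Yes (BFS from 1 visits [1, 2, 4, 7, 6, 8, 3, 5] — all 8 vertices reached)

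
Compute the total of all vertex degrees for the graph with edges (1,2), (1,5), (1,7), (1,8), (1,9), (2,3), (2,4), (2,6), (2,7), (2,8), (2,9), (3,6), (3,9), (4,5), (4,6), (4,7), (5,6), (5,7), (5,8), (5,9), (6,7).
42 (handshake: sum of degrees = 2|E| = 2 x 21 = 42)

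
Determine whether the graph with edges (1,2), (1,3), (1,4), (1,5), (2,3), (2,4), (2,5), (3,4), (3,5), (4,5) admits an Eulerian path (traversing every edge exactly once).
Yes — and in fact it has an Eulerian circuit (the graph is connected and all 5 vertices have even degree)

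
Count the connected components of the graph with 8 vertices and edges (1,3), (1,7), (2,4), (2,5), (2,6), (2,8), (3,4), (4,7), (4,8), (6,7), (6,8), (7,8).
1 (components: {1, 2, 3, 4, 5, 6, 7, 8})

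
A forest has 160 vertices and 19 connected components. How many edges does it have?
141 (Each of the 19 component trees on V_i vertices has V_i - 1 edges; summing gives V - C = 160 - 19 = 141)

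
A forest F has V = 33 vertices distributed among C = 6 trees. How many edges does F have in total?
27 (Each of the 6 component trees on V_i vertices has V_i - 1 edges; summing gives V - C = 33 - 6 = 27)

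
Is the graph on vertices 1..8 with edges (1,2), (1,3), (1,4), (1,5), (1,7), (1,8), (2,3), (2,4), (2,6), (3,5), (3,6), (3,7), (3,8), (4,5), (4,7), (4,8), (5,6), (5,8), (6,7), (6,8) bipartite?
No (odd cycle of length 3: 2 -> 1 -> 4 -> 2)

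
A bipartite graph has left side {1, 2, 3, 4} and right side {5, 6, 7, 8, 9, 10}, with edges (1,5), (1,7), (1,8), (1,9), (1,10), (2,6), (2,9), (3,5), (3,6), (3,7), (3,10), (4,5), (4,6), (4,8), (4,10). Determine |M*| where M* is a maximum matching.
4 (matching: (1,10), (2,9), (3,7), (4,8); upper bound min(|L|,|R|) = min(4,6) = 4)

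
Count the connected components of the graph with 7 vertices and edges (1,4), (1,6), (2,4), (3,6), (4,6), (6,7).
2 (components: {1, 2, 3, 4, 6, 7}, {5})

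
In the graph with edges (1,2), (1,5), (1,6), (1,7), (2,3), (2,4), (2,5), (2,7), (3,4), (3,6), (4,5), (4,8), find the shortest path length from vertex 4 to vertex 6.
2 (path: 4 -> 3 -> 6, 2 edges)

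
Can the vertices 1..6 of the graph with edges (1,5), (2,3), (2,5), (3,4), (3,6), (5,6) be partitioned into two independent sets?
Yes. Partition: {1, 2, 4, 6}, {3, 5}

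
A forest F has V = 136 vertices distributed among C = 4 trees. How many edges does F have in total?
132 (Each of the 4 component trees on V_i vertices has V_i - 1 edges; summing gives V - C = 136 - 4 = 132)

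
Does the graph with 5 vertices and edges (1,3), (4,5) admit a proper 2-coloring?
Yes. Partition: {1, 2, 4}, {3, 5}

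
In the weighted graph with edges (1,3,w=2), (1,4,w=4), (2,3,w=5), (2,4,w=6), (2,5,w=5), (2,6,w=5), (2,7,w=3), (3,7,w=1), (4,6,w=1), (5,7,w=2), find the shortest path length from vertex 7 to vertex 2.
3 (path: 7 -> 2; weights 3 = 3)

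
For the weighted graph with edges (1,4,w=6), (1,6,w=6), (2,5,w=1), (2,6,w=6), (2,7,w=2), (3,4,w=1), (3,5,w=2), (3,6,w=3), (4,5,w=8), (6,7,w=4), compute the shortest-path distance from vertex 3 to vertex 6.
3 (path: 3 -> 6; weights 3 = 3)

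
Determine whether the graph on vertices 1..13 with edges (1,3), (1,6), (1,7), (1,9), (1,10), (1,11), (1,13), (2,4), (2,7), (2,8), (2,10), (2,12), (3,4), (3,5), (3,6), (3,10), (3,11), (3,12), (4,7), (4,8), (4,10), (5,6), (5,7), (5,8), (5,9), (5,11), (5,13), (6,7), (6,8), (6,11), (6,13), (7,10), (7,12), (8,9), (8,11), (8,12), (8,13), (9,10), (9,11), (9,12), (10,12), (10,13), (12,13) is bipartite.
No (odd cycle of length 3: 10 -> 1 -> 7 -> 10)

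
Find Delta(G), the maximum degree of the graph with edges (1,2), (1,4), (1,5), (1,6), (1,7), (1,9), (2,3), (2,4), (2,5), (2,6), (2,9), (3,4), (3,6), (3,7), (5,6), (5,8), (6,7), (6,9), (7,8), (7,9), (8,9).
6 (attained at vertices 1, 2, 6)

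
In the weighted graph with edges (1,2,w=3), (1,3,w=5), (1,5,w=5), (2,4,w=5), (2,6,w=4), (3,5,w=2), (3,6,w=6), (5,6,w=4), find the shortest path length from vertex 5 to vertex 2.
8 (path: 5 -> 1 -> 2; weights 5 + 3 = 8)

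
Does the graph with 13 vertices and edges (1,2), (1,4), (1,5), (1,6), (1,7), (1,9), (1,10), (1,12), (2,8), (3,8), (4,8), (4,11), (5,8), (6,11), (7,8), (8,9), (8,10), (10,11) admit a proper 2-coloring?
Yes. Partition: {1, 8, 11, 13}, {2, 3, 4, 5, 6, 7, 9, 10, 12}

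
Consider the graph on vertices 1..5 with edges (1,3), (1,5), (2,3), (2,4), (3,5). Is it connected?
Yes (BFS from 1 visits [1, 3, 5, 2, 4] — all 5 vertices reached)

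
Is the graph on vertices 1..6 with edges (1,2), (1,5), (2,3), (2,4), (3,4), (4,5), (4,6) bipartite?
No (odd cycle of length 5: 4 -> 5 -> 1 -> 2 -> 3 -> 4)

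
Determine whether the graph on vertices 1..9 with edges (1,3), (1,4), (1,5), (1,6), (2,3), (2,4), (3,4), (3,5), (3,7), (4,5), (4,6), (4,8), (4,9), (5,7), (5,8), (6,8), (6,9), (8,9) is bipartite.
No (odd cycle of length 3: 4 -> 1 -> 3 -> 4)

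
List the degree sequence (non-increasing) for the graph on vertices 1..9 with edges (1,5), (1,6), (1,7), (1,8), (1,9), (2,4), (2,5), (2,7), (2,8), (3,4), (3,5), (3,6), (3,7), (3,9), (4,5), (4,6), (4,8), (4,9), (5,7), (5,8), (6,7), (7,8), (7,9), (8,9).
[7, 6, 6, 6, 5, 5, 5, 4, 4] (degrees: deg(1)=5, deg(2)=4, deg(3)=5, deg(4)=6, deg(5)=6, deg(6)=4, deg(7)=7, deg(8)=6, deg(9)=5)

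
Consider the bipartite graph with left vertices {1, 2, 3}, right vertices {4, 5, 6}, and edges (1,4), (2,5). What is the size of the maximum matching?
2 (matching: (1,4), (2,5); upper bound min(|L|,|R|) = min(3,3) = 3)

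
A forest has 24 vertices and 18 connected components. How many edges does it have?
6 (Each of the 18 component trees on V_i vertices has V_i - 1 edges; summing gives V - C = 24 - 18 = 6)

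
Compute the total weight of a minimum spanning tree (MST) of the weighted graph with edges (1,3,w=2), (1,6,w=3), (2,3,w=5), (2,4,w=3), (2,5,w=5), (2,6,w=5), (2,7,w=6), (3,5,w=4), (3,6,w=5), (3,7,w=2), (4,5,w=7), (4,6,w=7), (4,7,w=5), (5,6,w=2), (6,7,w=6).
17 (MST edges: (1,3,w=2), (1,6,w=3), (2,3,w=5), (2,4,w=3), (3,7,w=2), (5,6,w=2); sum of weights 2 + 3 + 5 + 3 + 2 + 2 = 17)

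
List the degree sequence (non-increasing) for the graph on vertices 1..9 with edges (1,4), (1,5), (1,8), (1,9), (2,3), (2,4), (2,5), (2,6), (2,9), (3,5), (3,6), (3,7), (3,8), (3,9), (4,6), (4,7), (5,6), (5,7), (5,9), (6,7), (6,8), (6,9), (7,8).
[7, 6, 6, 5, 5, 5, 4, 4, 4] (degrees: deg(1)=4, deg(2)=5, deg(3)=6, deg(4)=4, deg(5)=6, deg(6)=7, deg(7)=5, deg(8)=4, deg(9)=5)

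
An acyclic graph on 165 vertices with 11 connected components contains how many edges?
154 (Each of the 11 component trees on V_i vertices has V_i - 1 edges; summing gives V - C = 165 - 11 = 154)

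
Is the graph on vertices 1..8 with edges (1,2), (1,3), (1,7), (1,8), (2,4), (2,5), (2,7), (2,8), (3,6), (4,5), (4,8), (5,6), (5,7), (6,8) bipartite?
No (odd cycle of length 3: 8 -> 1 -> 2 -> 8)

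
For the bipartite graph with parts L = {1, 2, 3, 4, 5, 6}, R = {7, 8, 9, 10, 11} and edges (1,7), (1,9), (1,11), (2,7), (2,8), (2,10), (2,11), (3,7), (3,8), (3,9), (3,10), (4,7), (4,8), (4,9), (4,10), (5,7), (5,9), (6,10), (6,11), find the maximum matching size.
5 (matching: (1,11), (2,10), (3,9), (4,8), (5,7); upper bound min(|L|,|R|) = min(6,5) = 5)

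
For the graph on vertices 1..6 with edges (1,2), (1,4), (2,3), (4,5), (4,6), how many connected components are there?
1 (components: {1, 2, 3, 4, 5, 6})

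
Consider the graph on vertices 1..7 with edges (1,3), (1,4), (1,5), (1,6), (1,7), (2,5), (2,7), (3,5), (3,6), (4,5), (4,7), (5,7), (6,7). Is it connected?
Yes (BFS from 1 visits [1, 3, 4, 5, 6, 7, 2] — all 7 vertices reached)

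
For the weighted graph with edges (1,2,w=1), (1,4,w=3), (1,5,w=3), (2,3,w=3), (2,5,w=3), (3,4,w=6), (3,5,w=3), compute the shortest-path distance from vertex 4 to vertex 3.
6 (path: 4 -> 3; weights 6 = 6)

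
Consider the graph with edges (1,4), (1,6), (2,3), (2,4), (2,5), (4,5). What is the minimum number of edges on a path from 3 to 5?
2 (path: 3 -> 2 -> 5, 2 edges)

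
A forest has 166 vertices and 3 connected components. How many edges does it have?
163 (Each of the 3 component trees on V_i vertices has V_i - 1 edges; summing gives V - C = 166 - 3 = 163)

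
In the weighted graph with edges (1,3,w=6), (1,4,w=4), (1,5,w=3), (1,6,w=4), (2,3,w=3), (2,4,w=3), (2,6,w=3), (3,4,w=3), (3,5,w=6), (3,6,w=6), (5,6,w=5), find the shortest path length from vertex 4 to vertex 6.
6 (path: 4 -> 2 -> 6; weights 3 + 3 = 6)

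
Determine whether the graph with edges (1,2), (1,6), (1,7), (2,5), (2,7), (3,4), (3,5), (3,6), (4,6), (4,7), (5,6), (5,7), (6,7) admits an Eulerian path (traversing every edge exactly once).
No (6 vertices have odd degree: {1, 2, 3, 4, 6, 7}; Eulerian path requires 0 or 2)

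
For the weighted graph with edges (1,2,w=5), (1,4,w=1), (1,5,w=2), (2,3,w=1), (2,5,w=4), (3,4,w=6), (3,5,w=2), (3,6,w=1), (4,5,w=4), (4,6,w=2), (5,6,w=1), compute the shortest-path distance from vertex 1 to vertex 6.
3 (path: 1 -> 4 -> 6; weights 1 + 2 = 3)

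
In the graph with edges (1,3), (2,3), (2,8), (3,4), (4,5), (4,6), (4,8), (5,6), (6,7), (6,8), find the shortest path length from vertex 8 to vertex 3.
2 (path: 8 -> 4 -> 3, 2 edges)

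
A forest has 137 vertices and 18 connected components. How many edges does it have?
119 (Each of the 18 component trees on V_i vertices has V_i - 1 edges; summing gives V - C = 137 - 18 = 119)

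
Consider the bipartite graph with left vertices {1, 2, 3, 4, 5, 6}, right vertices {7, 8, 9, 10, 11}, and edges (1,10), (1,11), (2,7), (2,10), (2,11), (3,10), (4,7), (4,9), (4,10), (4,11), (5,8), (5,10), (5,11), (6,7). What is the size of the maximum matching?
5 (matching: (1,11), (2,10), (4,9), (5,8), (6,7); upper bound min(|L|,|R|) = min(6,5) = 5)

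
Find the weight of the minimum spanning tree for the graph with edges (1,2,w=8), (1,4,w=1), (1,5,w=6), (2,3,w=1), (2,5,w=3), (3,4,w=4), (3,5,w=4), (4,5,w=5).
9 (MST edges: (1,4,w=1), (2,3,w=1), (2,5,w=3), (3,4,w=4); sum of weights 1 + 1 + 3 + 4 = 9)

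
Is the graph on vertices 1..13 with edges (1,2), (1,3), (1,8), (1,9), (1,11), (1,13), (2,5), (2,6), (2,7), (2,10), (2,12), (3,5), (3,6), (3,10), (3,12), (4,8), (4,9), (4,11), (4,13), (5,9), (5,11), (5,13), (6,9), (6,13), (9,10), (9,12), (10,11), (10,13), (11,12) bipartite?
Yes. Partition: {1, 4, 5, 6, 7, 10, 12}, {2, 3, 8, 9, 11, 13}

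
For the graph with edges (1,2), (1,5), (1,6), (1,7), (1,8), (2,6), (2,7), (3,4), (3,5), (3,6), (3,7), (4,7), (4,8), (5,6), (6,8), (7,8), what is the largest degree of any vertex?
5 (attained at vertices 1, 6, 7)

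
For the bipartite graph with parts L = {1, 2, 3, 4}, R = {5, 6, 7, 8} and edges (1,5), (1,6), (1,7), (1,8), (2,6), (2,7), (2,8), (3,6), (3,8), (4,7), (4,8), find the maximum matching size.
4 (matching: (1,5), (2,7), (3,6), (4,8); upper bound min(|L|,|R|) = min(4,4) = 4)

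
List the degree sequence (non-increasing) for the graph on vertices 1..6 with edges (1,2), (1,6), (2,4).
[2, 2, 1, 1, 0, 0] (degrees: deg(1)=2, deg(2)=2, deg(3)=0, deg(4)=1, deg(5)=0, deg(6)=1)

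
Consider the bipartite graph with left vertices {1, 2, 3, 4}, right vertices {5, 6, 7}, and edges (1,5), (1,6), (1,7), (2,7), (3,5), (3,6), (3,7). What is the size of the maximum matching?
3 (matching: (1,5), (2,7), (3,6); upper bound min(|L|,|R|) = min(4,3) = 3)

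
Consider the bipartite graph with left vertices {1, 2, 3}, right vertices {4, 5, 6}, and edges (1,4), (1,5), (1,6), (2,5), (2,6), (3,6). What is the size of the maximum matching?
3 (matching: (1,4), (2,5), (3,6); upper bound min(|L|,|R|) = min(3,3) = 3)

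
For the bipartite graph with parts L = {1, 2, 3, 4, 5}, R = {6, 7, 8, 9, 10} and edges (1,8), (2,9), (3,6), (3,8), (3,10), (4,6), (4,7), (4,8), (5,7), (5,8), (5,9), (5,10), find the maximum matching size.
5 (matching: (1,8), (2,9), (3,10), (4,6), (5,7); upper bound min(|L|,|R|) = min(5,5) = 5)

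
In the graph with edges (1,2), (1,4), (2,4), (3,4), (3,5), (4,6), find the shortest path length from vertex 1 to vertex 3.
2 (path: 1 -> 4 -> 3, 2 edges)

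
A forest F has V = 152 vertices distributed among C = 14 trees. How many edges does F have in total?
138 (Each of the 14 component trees on V_i vertices has V_i - 1 edges; summing gives V - C = 152 - 14 = 138)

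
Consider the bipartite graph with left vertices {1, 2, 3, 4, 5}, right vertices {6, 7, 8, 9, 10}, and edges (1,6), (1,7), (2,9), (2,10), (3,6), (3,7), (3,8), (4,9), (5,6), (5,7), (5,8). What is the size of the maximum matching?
5 (matching: (1,7), (2,10), (3,8), (4,9), (5,6); upper bound min(|L|,|R|) = min(5,5) = 5)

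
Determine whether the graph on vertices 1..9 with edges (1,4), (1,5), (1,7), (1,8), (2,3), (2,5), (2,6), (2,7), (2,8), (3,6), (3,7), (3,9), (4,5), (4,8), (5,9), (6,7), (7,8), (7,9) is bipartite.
No (odd cycle of length 3: 7 -> 1 -> 8 -> 7)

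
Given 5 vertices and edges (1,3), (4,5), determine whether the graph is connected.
No, it has 3 components: {1, 3}, {2}, {4, 5}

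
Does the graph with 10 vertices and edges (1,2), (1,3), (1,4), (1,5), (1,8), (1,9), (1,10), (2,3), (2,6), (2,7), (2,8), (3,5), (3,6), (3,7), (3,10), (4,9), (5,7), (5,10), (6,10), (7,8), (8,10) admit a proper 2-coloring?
No (odd cycle of length 3: 5 -> 1 -> 10 -> 5)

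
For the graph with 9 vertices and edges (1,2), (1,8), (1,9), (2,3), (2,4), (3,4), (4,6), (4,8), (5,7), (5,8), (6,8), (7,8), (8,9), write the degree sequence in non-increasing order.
[6, 4, 3, 3, 2, 2, 2, 2, 2] (degrees: deg(1)=3, deg(2)=3, deg(3)=2, deg(4)=4, deg(5)=2, deg(6)=2, deg(7)=2, deg(8)=6, deg(9)=2)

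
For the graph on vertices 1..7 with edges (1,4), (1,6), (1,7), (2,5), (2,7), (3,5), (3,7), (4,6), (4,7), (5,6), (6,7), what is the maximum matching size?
3 (matching: (1,4), (3,7), (5,6); upper bound floor(n/2) = floor(7/2) = 3)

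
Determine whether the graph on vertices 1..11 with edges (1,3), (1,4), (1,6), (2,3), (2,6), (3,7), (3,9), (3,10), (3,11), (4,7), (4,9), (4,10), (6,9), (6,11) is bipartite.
Yes. Partition: {1, 2, 5, 7, 8, 9, 10, 11}, {3, 4, 6}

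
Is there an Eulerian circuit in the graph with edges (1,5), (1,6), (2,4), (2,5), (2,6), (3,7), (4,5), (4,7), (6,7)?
No (6 vertices have odd degree: {2, 3, 4, 5, 6, 7}; Eulerian circuit requires 0)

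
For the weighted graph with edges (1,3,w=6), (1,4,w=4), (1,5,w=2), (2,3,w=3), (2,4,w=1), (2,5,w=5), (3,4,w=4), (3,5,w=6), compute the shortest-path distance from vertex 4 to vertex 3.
4 (path: 4 -> 3; weights 4 = 4)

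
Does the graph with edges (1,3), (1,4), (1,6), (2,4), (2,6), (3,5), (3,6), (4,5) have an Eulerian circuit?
No (4 vertices have odd degree: {1, 3, 4, 6}; Eulerian circuit requires 0)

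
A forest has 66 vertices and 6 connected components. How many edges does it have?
60 (Each of the 6 component trees on V_i vertices has V_i - 1 edges; summing gives V - C = 66 - 6 = 60)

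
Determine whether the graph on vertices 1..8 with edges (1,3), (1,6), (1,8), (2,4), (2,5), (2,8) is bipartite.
Yes. Partition: {1, 2, 7}, {3, 4, 5, 6, 8}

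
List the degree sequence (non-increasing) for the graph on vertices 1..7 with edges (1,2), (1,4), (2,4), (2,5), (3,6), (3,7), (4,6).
[3, 3, 2, 2, 2, 1, 1] (degrees: deg(1)=2, deg(2)=3, deg(3)=2, deg(4)=3, deg(5)=1, deg(6)=2, deg(7)=1)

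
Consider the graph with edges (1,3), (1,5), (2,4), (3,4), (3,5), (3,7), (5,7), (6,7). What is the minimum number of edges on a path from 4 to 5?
2 (path: 4 -> 3 -> 5, 2 edges)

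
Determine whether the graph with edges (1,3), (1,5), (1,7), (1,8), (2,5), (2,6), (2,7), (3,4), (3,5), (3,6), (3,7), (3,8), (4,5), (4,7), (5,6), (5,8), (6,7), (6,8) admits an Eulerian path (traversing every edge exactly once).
No (4 vertices have odd degree: {2, 4, 6, 7}; Eulerian path requires 0 or 2)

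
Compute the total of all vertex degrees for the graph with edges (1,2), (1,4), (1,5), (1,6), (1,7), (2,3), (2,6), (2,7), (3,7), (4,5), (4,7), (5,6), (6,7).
26 (handshake: sum of degrees = 2|E| = 2 x 13 = 26)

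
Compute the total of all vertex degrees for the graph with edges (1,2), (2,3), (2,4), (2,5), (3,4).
10 (handshake: sum of degrees = 2|E| = 2 x 5 = 10)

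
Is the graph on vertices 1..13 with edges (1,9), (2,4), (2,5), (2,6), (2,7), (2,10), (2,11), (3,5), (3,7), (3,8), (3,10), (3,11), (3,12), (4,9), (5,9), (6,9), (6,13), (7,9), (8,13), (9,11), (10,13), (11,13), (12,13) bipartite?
Yes. Partition: {1, 4, 5, 6, 7, 8, 10, 11, 12}, {2, 3, 9, 13}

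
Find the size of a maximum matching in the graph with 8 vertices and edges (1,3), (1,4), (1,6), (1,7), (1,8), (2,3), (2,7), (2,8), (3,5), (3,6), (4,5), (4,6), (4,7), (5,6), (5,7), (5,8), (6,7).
4 (matching: (1,7), (2,8), (3,6), (4,5); upper bound floor(n/2) = floor(8/2) = 4)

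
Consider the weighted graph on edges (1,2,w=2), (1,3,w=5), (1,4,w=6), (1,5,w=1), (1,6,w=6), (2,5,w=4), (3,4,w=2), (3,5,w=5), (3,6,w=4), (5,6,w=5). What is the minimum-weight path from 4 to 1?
6 (path: 4 -> 1; weights 6 = 6)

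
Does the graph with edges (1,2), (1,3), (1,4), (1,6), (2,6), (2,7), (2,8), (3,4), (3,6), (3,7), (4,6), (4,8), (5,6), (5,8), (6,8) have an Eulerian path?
Yes — and in fact it has an Eulerian circuit (the graph is connected and all 8 vertices have even degree)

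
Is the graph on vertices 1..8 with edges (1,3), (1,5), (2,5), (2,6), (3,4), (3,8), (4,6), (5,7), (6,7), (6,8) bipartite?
Yes. Partition: {1, 2, 4, 7, 8}, {3, 5, 6}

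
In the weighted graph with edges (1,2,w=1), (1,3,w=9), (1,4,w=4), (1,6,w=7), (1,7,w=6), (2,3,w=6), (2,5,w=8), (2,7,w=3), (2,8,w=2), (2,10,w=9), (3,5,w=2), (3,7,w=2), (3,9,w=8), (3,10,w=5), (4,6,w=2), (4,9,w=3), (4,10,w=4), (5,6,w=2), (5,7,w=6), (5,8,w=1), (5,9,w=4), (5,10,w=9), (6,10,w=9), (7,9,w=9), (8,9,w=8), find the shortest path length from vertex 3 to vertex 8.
3 (path: 3 -> 5 -> 8; weights 2 + 1 = 3)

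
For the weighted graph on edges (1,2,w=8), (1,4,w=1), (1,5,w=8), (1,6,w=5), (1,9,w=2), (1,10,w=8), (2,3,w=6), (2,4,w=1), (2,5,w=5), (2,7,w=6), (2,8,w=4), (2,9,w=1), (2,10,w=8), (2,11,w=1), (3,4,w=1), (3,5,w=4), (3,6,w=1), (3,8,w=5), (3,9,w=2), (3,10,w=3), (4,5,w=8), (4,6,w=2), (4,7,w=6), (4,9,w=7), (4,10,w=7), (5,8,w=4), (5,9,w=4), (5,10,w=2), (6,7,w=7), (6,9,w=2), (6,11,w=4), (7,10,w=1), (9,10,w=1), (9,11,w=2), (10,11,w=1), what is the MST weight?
14 (MST edges: (1,4,w=1), (2,4,w=1), (2,8,w=4), (2,9,w=1), (2,11,w=1), (3,4,w=1), (3,6,w=1), (5,10,w=2), (7,10,w=1), (9,10,w=1); sum of weights 1 + 1 + 4 + 1 + 1 + 1 + 1 + 2 + 1 + 1 = 14)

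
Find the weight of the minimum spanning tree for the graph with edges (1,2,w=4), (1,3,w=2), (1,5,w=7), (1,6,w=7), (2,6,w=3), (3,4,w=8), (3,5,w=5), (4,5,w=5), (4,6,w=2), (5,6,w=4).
15 (MST edges: (1,2,w=4), (1,3,w=2), (2,6,w=3), (4,6,w=2), (5,6,w=4); sum of weights 4 + 2 + 3 + 2 + 4 = 15)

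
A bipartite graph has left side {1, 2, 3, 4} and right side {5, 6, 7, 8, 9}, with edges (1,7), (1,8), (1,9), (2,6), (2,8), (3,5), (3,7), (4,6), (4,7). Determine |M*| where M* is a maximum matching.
4 (matching: (1,9), (2,8), (3,7), (4,6); upper bound min(|L|,|R|) = min(4,5) = 4)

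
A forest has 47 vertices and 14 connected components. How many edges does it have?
33 (Each of the 14 component trees on V_i vertices has V_i - 1 edges; summing gives V - C = 47 - 14 = 33)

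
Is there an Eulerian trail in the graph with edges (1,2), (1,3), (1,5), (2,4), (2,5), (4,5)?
No (4 vertices have odd degree: {1, 2, 3, 5}; Eulerian path requires 0 or 2)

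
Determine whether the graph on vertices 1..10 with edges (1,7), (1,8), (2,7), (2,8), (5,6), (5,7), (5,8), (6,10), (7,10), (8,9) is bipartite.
Yes. Partition: {1, 2, 3, 4, 5, 9, 10}, {6, 7, 8}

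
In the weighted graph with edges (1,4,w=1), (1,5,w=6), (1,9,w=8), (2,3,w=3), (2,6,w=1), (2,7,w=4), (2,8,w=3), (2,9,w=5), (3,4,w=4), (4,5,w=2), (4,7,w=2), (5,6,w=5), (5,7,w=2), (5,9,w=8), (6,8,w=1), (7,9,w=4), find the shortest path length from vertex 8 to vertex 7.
6 (path: 8 -> 6 -> 2 -> 7; weights 1 + 1 + 4 = 6)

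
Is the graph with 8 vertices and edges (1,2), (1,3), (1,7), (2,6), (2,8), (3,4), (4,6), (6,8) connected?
No, it has 2 components: {1, 2, 3, 4, 6, 7, 8}, {5}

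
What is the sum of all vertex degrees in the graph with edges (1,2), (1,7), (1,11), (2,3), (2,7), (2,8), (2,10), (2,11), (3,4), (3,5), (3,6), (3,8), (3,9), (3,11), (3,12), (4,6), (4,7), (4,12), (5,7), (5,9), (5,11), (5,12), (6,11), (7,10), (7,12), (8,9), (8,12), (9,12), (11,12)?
58 (handshake: sum of degrees = 2|E| = 2 x 29 = 58)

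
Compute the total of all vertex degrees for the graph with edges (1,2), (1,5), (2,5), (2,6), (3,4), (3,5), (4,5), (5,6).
16 (handshake: sum of degrees = 2|E| = 2 x 8 = 16)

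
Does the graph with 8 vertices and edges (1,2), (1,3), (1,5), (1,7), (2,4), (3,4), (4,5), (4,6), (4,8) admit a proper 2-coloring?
Yes. Partition: {1, 4}, {2, 3, 5, 6, 7, 8}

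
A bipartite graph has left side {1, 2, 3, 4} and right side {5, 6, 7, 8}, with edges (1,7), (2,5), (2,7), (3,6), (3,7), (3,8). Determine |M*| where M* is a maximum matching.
3 (matching: (1,7), (2,5), (3,8); upper bound min(|L|,|R|) = min(4,4) = 4)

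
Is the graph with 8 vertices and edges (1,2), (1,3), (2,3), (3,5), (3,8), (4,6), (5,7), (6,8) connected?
Yes (BFS from 1 visits [1, 2, 3, 5, 8, 7, 6, 4] — all 8 vertices reached)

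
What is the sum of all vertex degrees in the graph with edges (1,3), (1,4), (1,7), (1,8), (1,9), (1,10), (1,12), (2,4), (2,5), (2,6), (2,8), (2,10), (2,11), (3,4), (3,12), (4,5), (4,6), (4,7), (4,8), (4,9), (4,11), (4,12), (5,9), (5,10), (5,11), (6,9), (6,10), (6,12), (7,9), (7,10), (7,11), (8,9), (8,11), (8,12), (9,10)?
70 (handshake: sum of degrees = 2|E| = 2 x 35 = 70)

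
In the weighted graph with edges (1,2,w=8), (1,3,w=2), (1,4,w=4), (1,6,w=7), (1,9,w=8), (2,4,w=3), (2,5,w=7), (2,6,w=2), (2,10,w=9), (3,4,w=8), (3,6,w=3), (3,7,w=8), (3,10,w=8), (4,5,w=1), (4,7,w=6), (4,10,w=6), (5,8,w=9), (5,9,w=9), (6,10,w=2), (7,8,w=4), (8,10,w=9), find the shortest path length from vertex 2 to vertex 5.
4 (path: 2 -> 4 -> 5; weights 3 + 1 = 4)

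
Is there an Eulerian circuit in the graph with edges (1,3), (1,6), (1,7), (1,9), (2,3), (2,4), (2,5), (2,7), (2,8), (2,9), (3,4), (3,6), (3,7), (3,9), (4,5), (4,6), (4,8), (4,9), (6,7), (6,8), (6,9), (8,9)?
Yes (the graph is connected and all 9 vertices have even degree)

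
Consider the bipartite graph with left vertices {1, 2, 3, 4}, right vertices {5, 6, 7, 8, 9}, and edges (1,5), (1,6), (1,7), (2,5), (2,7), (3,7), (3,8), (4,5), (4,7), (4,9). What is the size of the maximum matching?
4 (matching: (1,6), (2,7), (3,8), (4,9); upper bound min(|L|,|R|) = min(4,5) = 4)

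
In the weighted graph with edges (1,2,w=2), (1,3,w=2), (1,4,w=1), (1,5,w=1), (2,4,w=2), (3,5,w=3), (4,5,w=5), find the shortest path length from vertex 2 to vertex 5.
3 (path: 2 -> 1 -> 5; weights 2 + 1 = 3)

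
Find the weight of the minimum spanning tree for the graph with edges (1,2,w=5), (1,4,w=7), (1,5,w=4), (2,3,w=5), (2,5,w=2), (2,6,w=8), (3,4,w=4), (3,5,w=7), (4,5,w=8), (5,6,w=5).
20 (MST edges: (1,5,w=4), (2,3,w=5), (2,5,w=2), (3,4,w=4), (5,6,w=5); sum of weights 4 + 5 + 2 + 4 + 5 = 20)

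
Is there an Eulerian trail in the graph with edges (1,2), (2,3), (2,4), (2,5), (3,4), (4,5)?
Yes (the graph is connected and exactly 2 vertices have odd degree: {1, 4}; any Eulerian path must start and end at those)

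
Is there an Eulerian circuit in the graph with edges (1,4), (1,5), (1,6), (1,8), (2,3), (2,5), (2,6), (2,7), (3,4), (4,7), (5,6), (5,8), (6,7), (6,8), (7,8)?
No (2 vertices have odd degree: {4, 6}; Eulerian circuit requires 0)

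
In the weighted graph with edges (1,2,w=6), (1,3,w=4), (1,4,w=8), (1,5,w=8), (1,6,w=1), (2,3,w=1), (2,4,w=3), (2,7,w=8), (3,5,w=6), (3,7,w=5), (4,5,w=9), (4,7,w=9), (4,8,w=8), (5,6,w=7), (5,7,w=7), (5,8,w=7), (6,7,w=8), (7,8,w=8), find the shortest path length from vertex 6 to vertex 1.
1 (path: 6 -> 1; weights 1 = 1)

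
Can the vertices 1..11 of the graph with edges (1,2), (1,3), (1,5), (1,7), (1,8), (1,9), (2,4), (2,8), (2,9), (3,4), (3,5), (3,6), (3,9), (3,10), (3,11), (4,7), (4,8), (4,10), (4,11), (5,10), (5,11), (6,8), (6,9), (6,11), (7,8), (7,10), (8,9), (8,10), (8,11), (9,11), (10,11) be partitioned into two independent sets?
No (odd cycle of length 3: 9 -> 1 -> 3 -> 9)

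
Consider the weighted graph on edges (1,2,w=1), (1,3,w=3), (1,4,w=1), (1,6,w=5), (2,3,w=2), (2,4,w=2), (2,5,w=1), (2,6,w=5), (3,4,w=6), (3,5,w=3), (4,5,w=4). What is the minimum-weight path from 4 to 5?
3 (path: 4 -> 2 -> 5; weights 2 + 1 = 3)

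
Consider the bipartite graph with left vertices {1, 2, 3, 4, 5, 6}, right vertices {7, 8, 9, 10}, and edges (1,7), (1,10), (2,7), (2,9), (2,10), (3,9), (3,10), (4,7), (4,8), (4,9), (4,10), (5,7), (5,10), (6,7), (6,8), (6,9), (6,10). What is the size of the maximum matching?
4 (matching: (1,10), (2,9), (4,8), (5,7); upper bound min(|L|,|R|) = min(6,4) = 4)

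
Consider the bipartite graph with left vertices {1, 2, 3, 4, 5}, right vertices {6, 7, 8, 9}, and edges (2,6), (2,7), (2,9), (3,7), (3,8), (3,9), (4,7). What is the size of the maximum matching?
3 (matching: (2,9), (3,8), (4,7); upper bound min(|L|,|R|) = min(5,4) = 4)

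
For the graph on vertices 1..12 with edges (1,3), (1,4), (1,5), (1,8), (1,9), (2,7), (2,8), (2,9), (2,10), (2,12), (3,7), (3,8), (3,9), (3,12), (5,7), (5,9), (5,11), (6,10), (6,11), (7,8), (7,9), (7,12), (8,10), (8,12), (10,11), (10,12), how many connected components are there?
1 (components: {1, 2, 3, 4, 5, 6, 7, 8, 9, 10, 11, 12})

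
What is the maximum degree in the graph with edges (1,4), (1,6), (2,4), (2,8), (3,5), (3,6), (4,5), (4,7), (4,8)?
5 (attained at vertex 4)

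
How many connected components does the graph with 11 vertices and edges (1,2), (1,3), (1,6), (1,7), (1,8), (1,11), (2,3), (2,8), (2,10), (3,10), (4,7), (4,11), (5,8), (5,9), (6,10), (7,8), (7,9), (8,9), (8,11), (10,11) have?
1 (components: {1, 2, 3, 4, 5, 6, 7, 8, 9, 10, 11})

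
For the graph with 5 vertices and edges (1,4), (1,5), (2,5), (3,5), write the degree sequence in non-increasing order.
[3, 2, 1, 1, 1] (degrees: deg(1)=2, deg(2)=1, deg(3)=1, deg(4)=1, deg(5)=3)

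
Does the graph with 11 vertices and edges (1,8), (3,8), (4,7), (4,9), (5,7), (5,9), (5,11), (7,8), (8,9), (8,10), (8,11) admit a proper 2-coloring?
Yes. Partition: {1, 2, 3, 6, 7, 9, 10, 11}, {4, 5, 8}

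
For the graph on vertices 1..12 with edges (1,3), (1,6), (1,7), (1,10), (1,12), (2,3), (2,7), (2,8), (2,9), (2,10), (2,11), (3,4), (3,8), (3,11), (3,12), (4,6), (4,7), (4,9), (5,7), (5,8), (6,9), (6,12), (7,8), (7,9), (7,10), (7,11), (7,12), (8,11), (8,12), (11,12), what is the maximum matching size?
6 (matching: (1,6), (2,10), (3,11), (4,9), (5,8), (7,12); upper bound floor(n/2) = floor(12/2) = 6)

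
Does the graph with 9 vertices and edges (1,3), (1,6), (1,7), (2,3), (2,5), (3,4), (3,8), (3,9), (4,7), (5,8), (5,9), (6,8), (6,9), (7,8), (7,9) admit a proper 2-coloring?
Yes. Partition: {1, 2, 4, 8, 9}, {3, 5, 6, 7}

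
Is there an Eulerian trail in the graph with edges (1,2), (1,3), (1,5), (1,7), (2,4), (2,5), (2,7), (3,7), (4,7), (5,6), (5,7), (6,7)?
Yes — and in fact it has an Eulerian circuit (the graph is connected and all 7 vertices have even degree)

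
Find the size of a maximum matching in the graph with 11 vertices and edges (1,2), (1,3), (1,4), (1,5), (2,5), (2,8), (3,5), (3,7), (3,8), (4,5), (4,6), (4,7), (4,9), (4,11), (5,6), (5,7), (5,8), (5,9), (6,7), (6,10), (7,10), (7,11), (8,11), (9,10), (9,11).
5 (matching: (1,4), (2,8), (5,9), (6,10), (7,11); upper bound floor(n/2) = floor(11/2) = 5)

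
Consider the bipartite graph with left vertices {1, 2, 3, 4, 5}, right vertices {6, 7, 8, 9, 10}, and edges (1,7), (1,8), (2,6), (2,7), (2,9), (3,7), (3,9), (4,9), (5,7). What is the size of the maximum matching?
4 (matching: (1,8), (2,6), (3,7), (4,9); upper bound min(|L|,|R|) = min(5,5) = 5)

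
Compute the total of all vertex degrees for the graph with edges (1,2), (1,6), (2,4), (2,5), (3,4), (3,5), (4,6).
14 (handshake: sum of degrees = 2|E| = 2 x 7 = 14)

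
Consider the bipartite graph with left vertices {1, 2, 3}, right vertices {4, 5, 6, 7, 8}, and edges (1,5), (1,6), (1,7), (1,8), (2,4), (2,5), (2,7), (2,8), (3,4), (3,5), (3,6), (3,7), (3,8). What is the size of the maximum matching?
3 (matching: (1,8), (2,7), (3,6); upper bound min(|L|,|R|) = min(3,5) = 3)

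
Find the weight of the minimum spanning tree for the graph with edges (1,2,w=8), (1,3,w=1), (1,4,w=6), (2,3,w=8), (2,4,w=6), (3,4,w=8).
13 (MST edges: (1,3,w=1), (1,4,w=6), (2,4,w=6); sum of weights 1 + 6 + 6 = 13)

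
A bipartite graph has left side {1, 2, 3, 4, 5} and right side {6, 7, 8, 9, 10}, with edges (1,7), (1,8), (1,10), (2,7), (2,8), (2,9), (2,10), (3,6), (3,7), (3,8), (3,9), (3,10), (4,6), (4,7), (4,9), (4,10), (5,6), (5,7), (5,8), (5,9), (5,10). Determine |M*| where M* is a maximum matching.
5 (matching: (1,10), (2,9), (3,8), (4,7), (5,6); upper bound min(|L|,|R|) = min(5,5) = 5)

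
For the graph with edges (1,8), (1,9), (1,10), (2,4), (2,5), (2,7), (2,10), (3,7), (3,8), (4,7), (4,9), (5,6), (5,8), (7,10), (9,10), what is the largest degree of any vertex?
4 (attained at vertices 2, 7, 10)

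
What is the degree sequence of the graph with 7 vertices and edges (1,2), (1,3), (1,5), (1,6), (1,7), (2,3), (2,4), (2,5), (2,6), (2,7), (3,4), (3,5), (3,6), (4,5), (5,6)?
[6, 5, 5, 5, 4, 3, 2] (degrees: deg(1)=5, deg(2)=6, deg(3)=5, deg(4)=3, deg(5)=5, deg(6)=4, deg(7)=2)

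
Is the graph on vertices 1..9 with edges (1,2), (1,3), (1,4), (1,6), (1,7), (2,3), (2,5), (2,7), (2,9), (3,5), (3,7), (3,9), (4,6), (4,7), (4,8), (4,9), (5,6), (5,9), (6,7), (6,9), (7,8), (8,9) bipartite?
No (odd cycle of length 3: 4 -> 1 -> 7 -> 4)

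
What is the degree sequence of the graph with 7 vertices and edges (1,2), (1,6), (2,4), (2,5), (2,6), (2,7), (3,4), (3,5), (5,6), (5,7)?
[5, 4, 3, 2, 2, 2, 2] (degrees: deg(1)=2, deg(2)=5, deg(3)=2, deg(4)=2, deg(5)=4, deg(6)=3, deg(7)=2)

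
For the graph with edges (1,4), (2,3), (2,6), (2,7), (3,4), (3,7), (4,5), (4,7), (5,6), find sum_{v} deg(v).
18 (handshake: sum of degrees = 2|E| = 2 x 9 = 18)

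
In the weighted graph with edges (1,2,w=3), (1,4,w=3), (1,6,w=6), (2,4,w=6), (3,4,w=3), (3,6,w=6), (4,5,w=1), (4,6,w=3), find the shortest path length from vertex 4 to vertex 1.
3 (path: 4 -> 1; weights 3 = 3)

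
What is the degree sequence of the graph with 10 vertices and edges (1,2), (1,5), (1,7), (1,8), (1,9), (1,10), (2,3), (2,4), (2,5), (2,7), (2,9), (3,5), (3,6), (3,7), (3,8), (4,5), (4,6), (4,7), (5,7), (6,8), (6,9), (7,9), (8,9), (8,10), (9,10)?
[6, 6, 6, 6, 5, 5, 5, 4, 4, 3] (degrees: deg(1)=6, deg(2)=6, deg(3)=5, deg(4)=4, deg(5)=5, deg(6)=4, deg(7)=6, deg(8)=5, deg(9)=6, deg(10)=3)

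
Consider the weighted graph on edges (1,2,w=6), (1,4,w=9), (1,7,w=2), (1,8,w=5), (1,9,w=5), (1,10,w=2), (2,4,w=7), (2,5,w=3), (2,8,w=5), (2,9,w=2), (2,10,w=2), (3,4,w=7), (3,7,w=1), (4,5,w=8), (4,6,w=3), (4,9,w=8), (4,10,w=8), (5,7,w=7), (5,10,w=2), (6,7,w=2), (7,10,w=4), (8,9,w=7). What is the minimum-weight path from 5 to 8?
8 (path: 5 -> 2 -> 8; weights 3 + 5 = 8)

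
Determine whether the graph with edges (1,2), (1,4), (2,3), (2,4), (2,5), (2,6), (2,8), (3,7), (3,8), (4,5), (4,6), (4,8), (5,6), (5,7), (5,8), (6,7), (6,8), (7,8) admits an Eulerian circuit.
No (4 vertices have odd degree: {3, 4, 5, 6}; Eulerian circuit requires 0)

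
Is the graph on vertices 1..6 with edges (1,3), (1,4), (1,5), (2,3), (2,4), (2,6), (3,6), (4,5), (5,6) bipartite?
No (odd cycle of length 3: 4 -> 1 -> 5 -> 4)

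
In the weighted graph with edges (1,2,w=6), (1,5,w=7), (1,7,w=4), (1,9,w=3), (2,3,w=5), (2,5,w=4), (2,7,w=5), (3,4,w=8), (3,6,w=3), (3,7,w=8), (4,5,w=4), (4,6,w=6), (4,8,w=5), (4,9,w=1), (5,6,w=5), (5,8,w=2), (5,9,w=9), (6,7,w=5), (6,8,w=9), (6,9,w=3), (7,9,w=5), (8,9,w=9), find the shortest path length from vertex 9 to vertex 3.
6 (path: 9 -> 6 -> 3; weights 3 + 3 = 6)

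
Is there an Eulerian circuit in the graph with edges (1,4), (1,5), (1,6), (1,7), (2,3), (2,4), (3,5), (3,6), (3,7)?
Yes (the graph is connected and all 7 vertices have even degree)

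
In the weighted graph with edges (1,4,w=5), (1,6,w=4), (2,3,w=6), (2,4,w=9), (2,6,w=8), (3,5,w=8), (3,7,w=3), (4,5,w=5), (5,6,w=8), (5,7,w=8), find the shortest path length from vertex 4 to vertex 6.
9 (path: 4 -> 1 -> 6; weights 5 + 4 = 9)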